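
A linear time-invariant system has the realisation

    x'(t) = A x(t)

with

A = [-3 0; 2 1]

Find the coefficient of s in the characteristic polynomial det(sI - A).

2

For a 2×2 matrix, det(sI - A) = s^2 - (tr A)s + det A.
tr A = -2, det A = -3.
So p(s) = s^2 + 2s - 3.
The coefficient of s is 2.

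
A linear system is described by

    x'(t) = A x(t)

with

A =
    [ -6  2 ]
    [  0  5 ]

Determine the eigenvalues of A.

-6, 5

det(sI - A) = s^2 - (tr A)s + det A, with tr A = (-6) + 5 = -1 and det A = (-6)·5 - 2·0 = -30 - 0 = -30.
So p(s) = det(sI - A) = s^2 + s - 30.
Factor s^2 + s - 30: two numbers with sum -1 and product -30 are 5 and -6, so s^2 + s - 30 = (s - 5)(s + 6).
Hence p(s) = (s - 5) (s + 6), with roots -6, 5.
At least one eigenvalue has non-negative real part, so the system is not asymptotically stable.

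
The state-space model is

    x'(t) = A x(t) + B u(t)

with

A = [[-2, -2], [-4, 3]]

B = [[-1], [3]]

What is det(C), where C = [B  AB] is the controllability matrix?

-1

AB = [[-4], [13]]
Controllability matrix C = [B  AB] = [[-1, -4], [3, 13]]
det(C) = (-1)·13 - (-4)·3 = -13 - (-12) = -1
Since det(C) ≠ 0, rank(C) = 2 and the system is completely controllable.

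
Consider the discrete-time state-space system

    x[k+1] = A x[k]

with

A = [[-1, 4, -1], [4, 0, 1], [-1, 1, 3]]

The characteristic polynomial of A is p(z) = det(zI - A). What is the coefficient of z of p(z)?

Expand det(zI - A) for the 3×3 matrix.
p(z) = z^3 - 2z^2 - 21z + 55.
(Check: constant term = det(-A) = (-1)^3 det A = 55; coefficient of z^2 = -tr A = -2.)
The coefficient of z is -21.

-21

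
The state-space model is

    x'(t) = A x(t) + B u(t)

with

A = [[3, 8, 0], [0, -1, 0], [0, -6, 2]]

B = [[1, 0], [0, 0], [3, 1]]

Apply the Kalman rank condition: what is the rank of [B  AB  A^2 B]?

AB = [[3, 0], [0, 0], [6, 2]]
A^2B = [[9, 0], [0, 0], [12, 4]]
Controllability matrix C = [B  AB  A^2B] = [[1, 0, 3, 0, 9, 0], [0, 0, 0, 0, 0, 0], [3, 1, 6, 2, 12, 4]]
Row 2 of C is identically zero, so rank(C) ≤ 2.
The 2×2 minor from rows 1, 3, columns 1, 2 is 1·1 - 0·3 = 1 - 0 = 1 ≠ 0, so rank(C) = 2.
rank(C) = 2 < n = 3, so the pair (A, B) is not completely controllable.

2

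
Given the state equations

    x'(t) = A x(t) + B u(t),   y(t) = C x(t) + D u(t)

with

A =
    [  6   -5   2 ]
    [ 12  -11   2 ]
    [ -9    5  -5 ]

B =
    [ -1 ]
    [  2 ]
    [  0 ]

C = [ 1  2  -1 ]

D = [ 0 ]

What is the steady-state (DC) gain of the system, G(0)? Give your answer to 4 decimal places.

-15.3333

G(0) = C(-A)^{-1}B + D = -C A^{-1} B + D.
det A = -18, so A^{-1} = (1/-18)·adj(A) = [[-5/2, 5/6, -2/3], [-7/3, 2/3, -2/3], [13/6, -5/6, 1/3]]
A^{-1} B = [25/6, 11/3, -23/6]^T
C A^{-1} B = 46/3
G(0) = D - C A^{-1} B = 0 - (46/3) = -46/3 ≈ -15.3333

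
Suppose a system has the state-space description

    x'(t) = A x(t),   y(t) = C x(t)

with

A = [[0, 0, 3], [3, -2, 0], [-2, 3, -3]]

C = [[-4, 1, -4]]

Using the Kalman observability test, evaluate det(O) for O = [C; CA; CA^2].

2605

CA = [[11, -14, 0]]
CA^2 = [[-42, 28, 33]]
Observability matrix O = [C; CA; CA^2] = [[-4, 1, -4], [11, -14, 0], [-42, 28, 33]]
Expanding along the first row, det(O) = (-4)·((-14)·33 - 0·28) - 1·(11·33 - 0·(-42)) + (-4)·(11·28 - (-14)·(-42)) = (-4)·(-462) - 1·363 + (-4)·(-280) = 2605
Since det(O) ≠ 0, rank(O) = 3 and the system is completely observable.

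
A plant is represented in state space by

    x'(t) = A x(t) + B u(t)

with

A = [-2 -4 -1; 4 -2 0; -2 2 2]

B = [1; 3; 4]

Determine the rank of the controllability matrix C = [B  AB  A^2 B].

3

AB = [[-18], [-2], [12]]
A^2B = [[32], [-68], [56]]
Controllability matrix C = [B  AB  A^2B] = [[1, -18, 32], [3, -2, -68], [4, 12, 56]]
det(C) = 1·((-2)·56 - (-68)·12) - (-18)·(3·56 - (-68)·4) + 32·(3·12 - (-2)·4) = 1·704 - (-18)·440 + 32·44 = 10032 ≠ 0, so rank(C) = 3.
rank(C) = 3 = n, so the pair (A, B) is completely controllable.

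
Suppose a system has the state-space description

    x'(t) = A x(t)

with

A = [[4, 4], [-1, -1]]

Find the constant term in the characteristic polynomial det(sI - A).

For a 2×2 matrix, det(sI - A) = s^2 - (tr A)s + det A.
tr A = 3, det A = 0.
So p(s) = s^2 - 3s.
The constant term is 0.

0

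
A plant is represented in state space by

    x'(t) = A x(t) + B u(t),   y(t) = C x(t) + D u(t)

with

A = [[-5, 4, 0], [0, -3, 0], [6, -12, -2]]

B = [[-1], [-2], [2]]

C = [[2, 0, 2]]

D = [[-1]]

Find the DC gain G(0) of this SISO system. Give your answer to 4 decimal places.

3.1333

G(0) = C(-A)^{-1}B + D = -C A^{-1} B + D.
det A = -30, so A^{-1} = (1/-30)·adj(A) = [[-1/5, -4/15, 0], [0, -1/3, 0], [-3/5, 6/5, -1/2]]
A^{-1} B = [11/15, 2/3, -14/5]^T
C A^{-1} B = -62/15
G(0) = D - C A^{-1} B = -1 - (-62/15) = 47/15 ≈ 3.1333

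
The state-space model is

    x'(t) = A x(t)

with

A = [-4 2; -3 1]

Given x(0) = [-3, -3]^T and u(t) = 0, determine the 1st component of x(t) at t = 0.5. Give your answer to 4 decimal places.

det(sI - A) = s^2 - (tr A)s + det A, with tr A = (-4) + 1 = -3 and det A = (-4)·1 - 2·(-3) = -4 - (-6) = 2.
So p(s) = det(sI - A) = s^2 + 3s + 2.
Factor s^2 + 3s + 2: two numbers with sum -3 and product 2 are -1 and -2, so s^2 + 3s + 2 = (s + 1)(s + 2).
Hence p(s) = (s + 1) (s + 2), with roots -2, -1.
The eigenvalues -2, -1 are distinct and real, so A is diagonalisable and x(t) = e^{At} x(0) = V diag(e^{λ_i t}) V^{-1} x(0), where the columns of V are the eigenvectors.
λ = -2: A - (-2)I = [[-2, 2], [-3, 3]]. Row 1 gives (-2)·v1 + 2·v2 = 0, so take v_1 = [1, 1]^T.
λ = -1: A - (-1)I = [[-3, 2], [-3, 2]]. Row 1 gives (-3)·v1 + 2·v2 = 0, so take v_2 = [2, 3]^T.
V = [v_1 v_2] = [[1, 2], [1, 3]] has det V = 1, so V^{-1} = adj(V)/det V = [[3, -2], [-1, 1]].
Modal coordinates z(0) = V^{-1} x(0): 3·(-3) + (-2)·(-3) = -3; (-1)·(-3) + 1·(-3) = 0; so z(0) = [-3, 0]^T.
x_1(t) = Σ_i (v_i)_1 · z_i(0) · e^{λ_i t} (row 1 of V times the modal terms).
x_1(0.5) = 1·(-3)·e^{-2·0.5} + 2·0·e^{-1·0.5} = (-3)·0.367879 + 0·0.606531 = -1.1036.

-1.1036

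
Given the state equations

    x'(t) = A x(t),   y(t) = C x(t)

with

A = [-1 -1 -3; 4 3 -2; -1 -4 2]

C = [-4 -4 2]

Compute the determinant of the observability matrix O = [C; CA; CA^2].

-3128

CA = [[-14, -16, 24]]
CA^2 = [[-74, -130, 122]]
Observability matrix O = [C; CA; CA^2] = [[-4, -4, 2], [-14, -16, 24], [-74, -130, 122]]
Expanding along the first row, det(O) = (-4)·((-16)·122 - 24·(-130)) - (-4)·((-14)·122 - 24·(-74)) + 2·((-14)·(-130) - (-16)·(-74)) = (-4)·1168 - (-4)·68 + 2·636 = -3128
Since det(O) ≠ 0, rank(O) = 3 and the system is completely observable.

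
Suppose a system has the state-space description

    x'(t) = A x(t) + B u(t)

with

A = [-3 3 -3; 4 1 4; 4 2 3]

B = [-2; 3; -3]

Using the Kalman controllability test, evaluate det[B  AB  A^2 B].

3168

AB = [[24], [-17], [-11]]
A^2B = [[-90], [35], [29]]
Controllability matrix C = [B  AB  A^2B] = [[-2, 24, -90], [3, -17, 35], [-3, -11, 29]]
Expanding along the first row, det(C) = (-2)·((-17)·29 - 35·(-11)) - 24·(3·29 - 35·(-3)) + (-90)·(3·(-11) - (-17)·(-3)) = (-2)·(-108) - 24·192 + (-90)·(-84) = 3168
Since det(C) ≠ 0, rank(C) = 3 and the system is completely controllable.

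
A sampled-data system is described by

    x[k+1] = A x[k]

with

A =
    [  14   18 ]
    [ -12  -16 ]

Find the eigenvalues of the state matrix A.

det(zI - A) = z^2 - (tr A)z + det A, with tr A = 14 + (-16) = -2 and det A = 14·(-16) - 18·(-12) = -224 - (-216) = -8.
So p(z) = det(zI - A) = z^2 + 2z - 8.
Factor z^2 + 2z - 8: two numbers with sum -2 and product -8 are 2 and -4, so z^2 + 2z - 8 = (z - 2)(z + 4).
Hence p(z) = (z - 2) (z + 4), with roots -4, 2.

-4, 2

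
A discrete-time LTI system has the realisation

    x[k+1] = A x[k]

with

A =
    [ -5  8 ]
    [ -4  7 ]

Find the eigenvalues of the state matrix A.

-1, 3

det(zI - A) = z^2 - (tr A)z + det A, with tr A = (-5) + 7 = 2 and det A = (-5)·7 - 8·(-4) = -35 - (-32) = -3.
So p(z) = det(zI - A) = z^2 - 2z - 3.
Factor z^2 - 2z - 3: two numbers with sum 2 and product -3 are 3 and -1, so z^2 - 2z - 3 = (z - 3)(z + 1).
Hence p(z) = (z - 3) (z + 1), with roots -1, 3.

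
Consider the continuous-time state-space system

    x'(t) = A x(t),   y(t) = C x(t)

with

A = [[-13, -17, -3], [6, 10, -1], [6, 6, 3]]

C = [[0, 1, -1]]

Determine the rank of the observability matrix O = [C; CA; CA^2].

1

CA = [[0, 4, -4]]
CA^2 = [[0, 16, -16]]
Observability matrix O = [C; CA; CA^2] = [[0, 1, -1], [0, 4, -4], [0, 16, -16]]
Every row of O is a scalar multiple of row 1 = [0, 1, -1] (multipliers 1, 4, 16), so the rows span a one-dimensional space.
O ≠ 0, hence rank(O) = 1.
rank(O) = 1 < n = 3, so the pair (A, C) is not completely observable.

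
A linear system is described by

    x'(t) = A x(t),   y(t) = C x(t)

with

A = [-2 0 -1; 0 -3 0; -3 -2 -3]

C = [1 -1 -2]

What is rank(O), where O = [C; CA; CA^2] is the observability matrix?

3

CA = [[4, 7, 5]]
CA^2 = [[-23, -31, -19]]
Observability matrix O = [C; CA; CA^2] = [[1, -1, -2], [4, 7, 5], [-23, -31, -19]]
det(O) = 1·(7·(-19) - 5·(-31)) - (-1)·(4·(-19) - 5·(-23)) + (-2)·(4·(-31) - 7·(-23)) = 1·22 - (-1)·39 + (-2)·37 = -13 ≠ 0, so rank(O) = 3.
rank(O) = 3 = n, so the pair (A, C) is completely observable.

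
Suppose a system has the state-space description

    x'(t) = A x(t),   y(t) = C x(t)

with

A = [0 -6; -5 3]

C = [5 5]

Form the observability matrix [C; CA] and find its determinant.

CA = [[-25, -15]]
Observability matrix O = [C; CA] = [[5, 5], [-25, -15]]
det(O) = 5·(-15) - 5·(-25) = -75 - (-125) = 50
Since det(O) ≠ 0, rank(O) = 2 and the system is completely observable.

50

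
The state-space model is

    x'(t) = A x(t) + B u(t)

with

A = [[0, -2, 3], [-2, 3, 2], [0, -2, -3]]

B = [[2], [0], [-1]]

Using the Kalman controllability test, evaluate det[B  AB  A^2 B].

-144

AB = [[-3], [-6], [3]]
A^2B = [[21], [-6], [3]]
Controllability matrix C = [B  AB  A^2B] = [[2, -3, 21], [0, -6, -6], [-1, 3, 3]]
Expanding along the first row, det(C) = 2·((-6)·3 - (-6)·3) - (-3)·(0·3 - (-6)·(-1)) + 21·(0·3 - (-6)·(-1)) = 2·0 - (-3)·(-6) + 21·(-6) = -144
Since det(C) ≠ 0, rank(C) = 3 and the system is completely controllable.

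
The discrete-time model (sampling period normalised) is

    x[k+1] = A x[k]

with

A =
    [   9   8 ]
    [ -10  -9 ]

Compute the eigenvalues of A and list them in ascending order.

-1, 1

det(zI - A) = z^2 - (tr A)z + det A, with tr A = 9 + (-9) = 0 and det A = 9·(-9) - 8·(-10) = -81 - (-80) = -1.
So p(z) = det(zI - A) = z^2 - 1.
Factor z^2 - 1: two numbers with sum 0 and product -1 are 1 and -1, so z^2 - 1 = (z - 1)(z + 1).
Hence p(z) = (z - 1) (z + 1), with roots -1, 1.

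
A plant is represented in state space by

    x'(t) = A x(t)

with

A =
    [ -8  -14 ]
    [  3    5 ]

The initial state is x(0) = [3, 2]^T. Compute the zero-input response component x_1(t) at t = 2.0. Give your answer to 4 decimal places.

-5.3280

det(sI - A) = s^2 - (tr A)s + det A, with tr A = (-8) + 5 = -3 and det A = (-8)·5 - (-14)·3 = -40 - (-42) = 2.
So p(s) = det(sI - A) = s^2 + 3s + 2.
Factor s^2 + 3s + 2: two numbers with sum -3 and product 2 are -1 and -2, so s^2 + 3s + 2 = (s + 1)(s + 2).
Hence p(s) = (s + 1) (s + 2), with roots -2, -1.
The eigenvalues -2, -1 are distinct and real, so A is diagonalisable and x(t) = e^{At} x(0) = V diag(e^{λ_i t}) V^{-1} x(0), where the columns of V are the eigenvectors.
λ = -2: A - (-2)I = [[-6, -14], [3, 7]]. Row 1 gives (-6)·v1 + (-14)·v2 = 0, so take v_1 = [7, -3]^T.
λ = -1: A - (-1)I = [[-7, -14], [3, 6]]. Row 1 gives (-7)·v1 + (-14)·v2 = 0, so take v_2 = [-2, 1]^T.
V = [v_1 v_2] = [[7, -2], [-3, 1]] has det V = 1, so V^{-1} = adj(V)/det V = [[1, 2], [3, 7]].
Modal coordinates z(0) = V^{-1} x(0): 1·3 + 2·2 = 7; 3·3 + 7·2 = 23; so z(0) = [7, 23]^T.
x_1(t) = Σ_i (v_i)_1 · z_i(0) · e^{λ_i t} (row 1 of V times the modal terms).
x_1(2.0) = 7·7·e^{-2·2.0} + (-2)·23·e^{-1·2.0} = 49·0.01831564 + (-46)·0.13533528 = -5.3280.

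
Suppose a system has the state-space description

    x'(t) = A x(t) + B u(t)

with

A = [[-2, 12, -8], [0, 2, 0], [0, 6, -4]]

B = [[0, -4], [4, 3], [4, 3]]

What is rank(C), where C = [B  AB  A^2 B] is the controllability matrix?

2

AB = [[16, 20], [8, 6], [8, 6]]
A^2B = [[0, -16], [16, 12], [16, 12]]
Controllability matrix C = [B  AB  A^2B] = [[0, -4, 16, 20, 0, -16], [4, 3, 8, 6, 16, 12], [4, 3, 8, 6, 16, 12]]
The rows r1, r2, r3 of C are linearly dependent: -r2 + r3 = 0 (check each entry), so rank(C) ≤ 2.
The 2×2 minor from rows 1, 2, columns 1, 2 is 0·3 - (-4)·4 = 0 - (-16) = 16 ≠ 0, so rank(C) = 2.
rank(C) = 2 < n = 3, so the pair (A, B) is not completely controllable.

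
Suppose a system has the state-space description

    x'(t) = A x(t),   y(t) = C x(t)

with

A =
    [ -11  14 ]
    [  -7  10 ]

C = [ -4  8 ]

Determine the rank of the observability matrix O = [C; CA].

CA = [[-12, 24]]
Observability matrix O = [C; CA] = [[-4, 8], [-12, 24]]
Every row of O is a scalar multiple of row 1 = [-4, 8] (multipliers 1, 3), so the rows span a one-dimensional space.
O ≠ 0, hence rank(O) = 1.
rank(O) = 1 < n = 2, so the pair (A, C) is not completely observable.

1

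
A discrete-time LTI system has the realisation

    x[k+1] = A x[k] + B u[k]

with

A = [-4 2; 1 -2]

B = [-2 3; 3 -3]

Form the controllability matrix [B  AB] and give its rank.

AB = [[14, -18], [-8, 9]]
Controllability matrix C = [B  AB] = [[-2, 3, 14, -18], [3, -3, -8, 9]]
Take the 2×2 submatrix of C formed by columns 1, 2: [[-2, 3], [3, -3]]. Its determinant is (-2)·(-3) - 3·3 = 6 - 9 = -3 ≠ 0.
So rank(C) ≥ 2; since C has 2 rows, rank(C) = 2.
rank(C) = 2 = n, so the pair (A, B) is completely controllable.

2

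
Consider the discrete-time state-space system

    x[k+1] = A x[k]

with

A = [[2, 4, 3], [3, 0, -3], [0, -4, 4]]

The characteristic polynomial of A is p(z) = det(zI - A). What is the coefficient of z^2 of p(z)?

-6

Expand det(zI - A) for the 3×3 matrix.
p(z) = z^3 - 6z^2 - 16z + 108.
(Check: constant term = det(-A) = (-1)^3 det A = 108; coefficient of z^2 = -tr A = -6.)
The coefficient of z^2 is -6.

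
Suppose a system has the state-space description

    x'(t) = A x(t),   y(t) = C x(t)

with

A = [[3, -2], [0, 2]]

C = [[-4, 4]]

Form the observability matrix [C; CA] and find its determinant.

-16

CA = [[-12, 16]]
Observability matrix O = [C; CA] = [[-4, 4], [-12, 16]]
det(O) = (-4)·16 - 4·(-12) = -64 - (-48) = -16
Since det(O) ≠ 0, rank(O) = 2 and the system is completely observable.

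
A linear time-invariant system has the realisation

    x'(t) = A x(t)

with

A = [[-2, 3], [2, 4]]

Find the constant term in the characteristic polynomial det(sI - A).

For a 2×2 matrix, det(sI - A) = s^2 - (tr A)s + det A.
tr A = 2, det A = -14.
So p(s) = s^2 - 2s - 14.
The constant term is -14.

-14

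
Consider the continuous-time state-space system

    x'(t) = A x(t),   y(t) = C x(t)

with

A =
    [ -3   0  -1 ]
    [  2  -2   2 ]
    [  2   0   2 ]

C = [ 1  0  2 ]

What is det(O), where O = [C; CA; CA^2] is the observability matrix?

0

CA = [[1, 0, 3]]
CA^2 = [[3, 0, 5]]
Observability matrix O = [C; CA; CA^2] = [[1, 0, 2], [1, 0, 3], [3, 0, 5]]
Expanding along the first row, det(O) = 1·(0·5 - 3·0) - 0·(1·5 - 3·3) + 2·(1·0 - 0·3) = 1·0 - 0·(-4) + 2·0 = 0
Since det(O) = 0, rank(O) < 3 and the system is not completely observable.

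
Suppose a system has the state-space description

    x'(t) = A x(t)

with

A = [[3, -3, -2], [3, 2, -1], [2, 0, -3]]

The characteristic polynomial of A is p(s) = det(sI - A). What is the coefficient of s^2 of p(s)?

-2

Expand det(sI - A) for the 3×3 matrix.
p(s) = s^3 - 2s^2 + 4s + 31.
(Check: constant term = det(-A) = (-1)^3 det A = 31; coefficient of s^2 = -tr A = -2.)
The coefficient of s^2 is -2.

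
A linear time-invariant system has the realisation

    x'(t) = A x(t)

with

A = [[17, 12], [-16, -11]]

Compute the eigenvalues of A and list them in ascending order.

1, 5

det(sI - A) = s^2 - (tr A)s + det A, with tr A = 17 + (-11) = 6 and det A = 17·(-11) - 12·(-16) = -187 - (-192) = 5.
So p(s) = det(sI - A) = s^2 - 6s + 5.
Factor s^2 - 6s + 5: two numbers with sum 6 and product 5 are 5 and 1, so s^2 - 6s + 5 = (s - 5)(s - 1).
Hence p(s) = (s - 5) (s - 1), with roots 1, 5.
At least one eigenvalue has non-negative real part, so the system is not asymptotically stable.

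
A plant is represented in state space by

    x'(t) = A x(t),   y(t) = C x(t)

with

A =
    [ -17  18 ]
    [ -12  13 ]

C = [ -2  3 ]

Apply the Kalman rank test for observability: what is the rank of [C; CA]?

1

CA = [[-2, 3]]
Observability matrix O = [C; CA] = [[-2, 3], [-2, 3]]
Every row of O is a scalar multiple of row 1 = [-2, 3] (multipliers 1, 1), so the rows span a one-dimensional space.
O ≠ 0, hence rank(O) = 1.
rank(O) = 1 < n = 2, so the pair (A, C) is not completely observable.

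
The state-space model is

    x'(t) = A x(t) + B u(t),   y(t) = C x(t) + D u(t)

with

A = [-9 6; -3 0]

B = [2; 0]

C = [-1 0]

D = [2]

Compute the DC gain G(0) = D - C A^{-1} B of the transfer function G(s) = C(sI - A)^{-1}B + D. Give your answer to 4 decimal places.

2.0000

G(0) = C(-A)^{-1}B + D = -C A^{-1} B + D.
det A = 18, so A^{-1} = (1/18)·adj(A) = [[0, -1/3], [1/6, -1/2]]
A^{-1} B = [0, 1/3]^T
C A^{-1} B = 0
G(0) = D - C A^{-1} B = 2 - (0) = 2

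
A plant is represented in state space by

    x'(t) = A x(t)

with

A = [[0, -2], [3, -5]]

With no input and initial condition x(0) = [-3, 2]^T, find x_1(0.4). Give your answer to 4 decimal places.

det(sI - A) = s^2 - (tr A)s + det A, with tr A = 0 + (-5) = -5 and det A = 0·(-5) - (-2)·3 = 0 - (-6) = 6.
So p(s) = det(sI - A) = s^2 + 5s + 6.
Factor s^2 + 5s + 6: two numbers with sum -5 and product 6 are -2 and -3, so s^2 + 5s + 6 = (s + 2)(s + 3).
Hence p(s) = (s + 2) (s + 3), with roots -3, -2.
The eigenvalues -3, -2 are distinct and real, so A is diagonalisable and x(t) = e^{At} x(0) = V diag(e^{λ_i t}) V^{-1} x(0), where the columns of V are the eigenvectors.
λ = -3: A - (-3)I = [[3, -2], [3, -2]]. Row 1 gives 3·v1 + (-2)·v2 = 0, so take v_1 = [-2, -3]^T.
λ = -2: A - (-2)I = [[2, -2], [3, -3]]. Row 1 gives 2·v1 + (-2)·v2 = 0, so take v_2 = [-1, -1]^T.
V = [v_1 v_2] = [[-2, -1], [-3, -1]] has det V = -1, so V^{-1} = adj(V)/det V = [[1, -1], [-3, 2]].
Modal coordinates z(0) = V^{-1} x(0): 1·(-3) + (-1)·2 = -5; (-3)·(-3) + 2·2 = 13; so z(0) = [-5, 13]^T.
x_1(t) = Σ_i (v_i)_1 · z_i(0) · e^{λ_i t} (row 1 of V times the modal terms).
x_1(0.4) = (-2)·(-5)·e^{-3·0.4} + (-1)·13·e^{-2·0.4} = 10·0.301194 + (-13)·0.449329 = -2.8293.

-2.8293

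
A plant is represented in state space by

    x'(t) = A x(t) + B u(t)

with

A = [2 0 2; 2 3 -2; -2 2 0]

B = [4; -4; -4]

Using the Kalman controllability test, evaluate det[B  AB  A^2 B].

384

AB = [[0], [4], [-16]]
A^2B = [[-32], [44], [8]]
Controllability matrix C = [B  AB  A^2B] = [[4, 0, -32], [-4, 4, 44], [-4, -16, 8]]
Expanding along the first row, det(C) = 4·(4·8 - 44·(-16)) - 0·((-4)·8 - 44·(-4)) + (-32)·((-4)·(-16) - 4·(-4)) = 4·736 - 0·144 + (-32)·80 = 384
Since det(C) ≠ 0, rank(C) = 3 and the system is completely controllable.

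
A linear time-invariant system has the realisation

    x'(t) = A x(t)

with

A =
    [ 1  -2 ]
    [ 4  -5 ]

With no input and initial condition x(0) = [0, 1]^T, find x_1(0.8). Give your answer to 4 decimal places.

det(sI - A) = s^2 - (tr A)s + det A, with tr A = 1 + (-5) = -4 and det A = 1·(-5) - (-2)·4 = -5 - (-8) = 3.
So p(s) = det(sI - A) = s^2 + 4s + 3.
Factor s^2 + 4s + 3: two numbers with sum -4 and product 3 are -1 and -3, so s^2 + 4s + 3 = (s + 1)(s + 3).
Hence p(s) = (s + 1) (s + 3), with roots -3, -1.
The eigenvalues -3, -1 are distinct and real, so A is diagonalisable and x(t) = e^{At} x(0) = V diag(e^{λ_i t}) V^{-1} x(0), where the columns of V are the eigenvectors.
λ = -3: A - (-3)I = [[4, -2], [4, -2]]. Row 1 gives 4·v1 + (-2)·v2 = 0, so take v_1 = [1, 2]^T.
λ = -1: A - (-1)I = [[2, -2], [4, -4]]. Row 1 gives 2·v1 + (-2)·v2 = 0, so take v_2 = [-1, -1]^T.
V = [v_1 v_2] = [[1, -1], [2, -1]] has det V = 1, so V^{-1} = adj(V)/det V = [[-1, 1], [-2, 1]].
Modal coordinates z(0) = V^{-1} x(0): (-1)·0 + 1·1 = 1; (-2)·0 + 1·1 = 1; so z(0) = [1, 1]^T.
x_1(t) = Σ_i (v_i)_1 · z_i(0) · e^{λ_i t} (row 1 of V times the modal terms).
x_1(0.8) = 1·1·e^{-3·0.8} + (-1)·1·e^{-1·0.8} = 1·0.090718 + (-1)·0.449329 = -0.3586.

-0.3586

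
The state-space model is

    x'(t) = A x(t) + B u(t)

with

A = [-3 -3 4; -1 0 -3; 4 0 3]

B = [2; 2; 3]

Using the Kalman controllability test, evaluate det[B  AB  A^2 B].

7379

AB = [[0], [-11], [17]]
A^2B = [[101], [-51], [51]]
Controllability matrix C = [B  AB  A^2B] = [[2, 0, 101], [2, -11, -51], [3, 17, 51]]
Expanding along the first row, det(C) = 2·((-11)·51 - (-51)·17) - 0·(2·51 - (-51)·3) + 101·(2·17 - (-11)·3) = 2·306 - 0·255 + 101·67 = 7379
Since det(C) ≠ 0, rank(C) = 3 and the system is completely controllable.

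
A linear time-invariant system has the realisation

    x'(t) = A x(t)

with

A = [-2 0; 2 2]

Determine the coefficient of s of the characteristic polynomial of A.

0

For a 2×2 matrix, det(sI - A) = s^2 - (tr A)s + det A.
tr A = 0, det A = -4.
So p(s) = s^2 - 4.
The coefficient of s is 0.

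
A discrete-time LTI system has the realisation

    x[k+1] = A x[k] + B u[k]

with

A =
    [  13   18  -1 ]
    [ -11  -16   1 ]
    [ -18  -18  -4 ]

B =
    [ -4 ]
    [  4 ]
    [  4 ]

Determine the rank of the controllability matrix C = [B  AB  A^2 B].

1

AB = [[16], [-16], [-16]]
A^2B = [[-64], [64], [64]]
Controllability matrix C = [B  AB  A^2B] = [[-4, 16, -64], [4, -16, 64], [4, -16, 64]]
Every column of C is a scalar multiple of column 1 = [-4, 4, 4] (multipliers 1, -4, 16), so the columns span a one-dimensional space.
C ≠ 0, hence rank(C) = 1.
rank(C) = 1 < n = 3, so the pair (A, B) is not completely controllable.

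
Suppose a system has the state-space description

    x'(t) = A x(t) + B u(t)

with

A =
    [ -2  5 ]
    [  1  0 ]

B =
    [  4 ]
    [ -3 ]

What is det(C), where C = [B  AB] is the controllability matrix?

-53

AB = [[-23], [4]]
Controllability matrix C = [B  AB] = [[4, -23], [-3, 4]]
det(C) = 4·4 - (-23)·(-3) = 16 - 69 = -53
Since det(C) ≠ 0, rank(C) = 2 and the system is completely controllable.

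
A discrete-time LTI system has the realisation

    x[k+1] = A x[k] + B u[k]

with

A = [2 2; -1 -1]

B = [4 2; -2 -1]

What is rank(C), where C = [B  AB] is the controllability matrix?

AB = [[4, 2], [-2, -1]]
Controllability matrix C = [B  AB] = [[4, 2, 4, 2], [-2, -1, -2, -1]]
Every column of C is a scalar multiple of column 1 = [4, -2] (multipliers 1, 1/2, 1, 1/2), so the columns span a one-dimensional space.
C ≠ 0, hence rank(C) = 1.
rank(C) = 1 < n = 2, so the pair (A, B) is not completely controllable.

1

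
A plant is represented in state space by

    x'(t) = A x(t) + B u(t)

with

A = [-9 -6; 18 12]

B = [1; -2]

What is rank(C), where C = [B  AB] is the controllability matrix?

AB = [[3], [-6]]
Controllability matrix C = [B  AB] = [[1, 3], [-2, -6]]
Every column of C is a scalar multiple of column 1 = [1, -2] (multipliers 1, 3), so the columns span a one-dimensional space.
C ≠ 0, hence rank(C) = 1.
rank(C) = 1 < n = 2, so the pair (A, B) is not completely controllable.

1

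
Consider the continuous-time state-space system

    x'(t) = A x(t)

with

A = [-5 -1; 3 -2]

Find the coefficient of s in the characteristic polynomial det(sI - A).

For a 2×2 matrix, det(sI - A) = s^2 - (tr A)s + det A.
tr A = -7, det A = 13.
So p(s) = s^2 + 7s + 13.
The coefficient of s is 7.

7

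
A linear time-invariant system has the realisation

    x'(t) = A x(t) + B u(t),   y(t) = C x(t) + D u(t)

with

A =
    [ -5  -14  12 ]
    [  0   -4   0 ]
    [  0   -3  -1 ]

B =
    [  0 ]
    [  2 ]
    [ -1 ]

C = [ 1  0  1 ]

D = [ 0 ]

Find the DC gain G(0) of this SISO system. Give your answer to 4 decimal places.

-9.9000

G(0) = C(-A)^{-1}B + D = -C A^{-1} B + D.
det A = -20, so A^{-1} = (1/-20)·adj(A) = [[-1/5, 5/2, -12/5], [0, -1/4, 0], [0, 3/4, -1]]
A^{-1} B = [37/5, -1/2, 5/2]^T
C A^{-1} B = 99/10
G(0) = D - C A^{-1} B = 0 - (99/10) = -99/10 ≈ -9.9000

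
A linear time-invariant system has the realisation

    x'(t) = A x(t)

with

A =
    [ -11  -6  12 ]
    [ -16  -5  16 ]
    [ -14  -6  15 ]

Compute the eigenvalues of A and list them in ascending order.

det(sI - A) = s^3 - (tr A)s^2 + (M11 + M22 + M33)s - det A, where Mii is the 2×2 principal minor of A obtained by deleting row i and column i.
tr A = (-11) + (-5) + 15 = -1; M11 = (-5)·15 - 16·(-6) = -75 - (-96) = 21; M22 = (-11)·15 - 12·(-14) = -165 - (-168) = 3; M33 = (-11)·(-5) - (-6)·(-16) = 55 - 96 = -41; sum of minors = -17.
det A = (-11)·((-5)·15 - 16·(-6)) - (-6)·((-16)·15 - 16·(-14)) + 12·((-16)·(-6) - (-5)·(-14)) = (-11)·21 - (-6)·(-16) + 12·26 = -15.
So p(s) = det(sI - A) = s^3 + s^2 - 17s + 15.
Rational-root test: any integer root divides 15. Testing small divisors, s = 1 works: p(1) = 1 + 1 + (-17) + 15 = 0, so (s - 1) is a factor.
Dividing, p(s) = (s - 1)(s^2 + 2s - 15).
Factor s^2 + 2s - 15: two numbers with sum -2 and product -15 are 3 and -5, so s^2 + 2s - 15 = (s - 3)(s + 5).
Hence p(s) = (s - 3) (s - 1) (s + 5), with roots -5, 1, 3.
At least one eigenvalue has non-negative real part, so the system is not asymptotically stable.

-5, 1, 3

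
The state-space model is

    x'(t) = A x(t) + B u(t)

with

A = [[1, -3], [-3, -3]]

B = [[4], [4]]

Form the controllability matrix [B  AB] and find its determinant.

AB = [[-8], [-24]]
Controllability matrix C = [B  AB] = [[4, -8], [4, -24]]
det(C) = 4·(-24) - (-8)·4 = -96 - (-32) = -64
Since det(C) ≠ 0, rank(C) = 2 and the system is completely controllable.

-64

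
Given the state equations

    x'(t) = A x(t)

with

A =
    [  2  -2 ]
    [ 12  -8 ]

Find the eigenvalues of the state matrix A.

-4, -2

det(sI - A) = s^2 - (tr A)s + det A, with tr A = 2 + (-8) = -6 and det A = 2·(-8) - (-2)·12 = -16 - (-24) = 8.
So p(s) = det(sI - A) = s^2 + 6s + 8.
Factor s^2 + 6s + 8: two numbers with sum -6 and product 8 are -2 and -4, so s^2 + 6s + 8 = (s + 2)(s + 4).
Hence p(s) = (s + 2) (s + 4), with roots -4, -2.
All eigenvalues have negative real part, so the system is asymptotically stable.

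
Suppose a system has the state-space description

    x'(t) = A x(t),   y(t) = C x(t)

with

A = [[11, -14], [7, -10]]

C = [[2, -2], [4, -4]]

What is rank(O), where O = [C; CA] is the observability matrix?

CA = [[8, -8], [16, -16]]
Observability matrix O = [C; CA] = [[2, -2], [4, -4], [8, -8], [16, -16]]
Every row of O is a scalar multiple of row 1 = [2, -2] (multipliers 1, 2, 4, 8), so the rows span a one-dimensional space.
O ≠ 0, hence rank(O) = 1.
rank(O) = 1 < n = 2, so the pair (A, C) is not completely observable.

1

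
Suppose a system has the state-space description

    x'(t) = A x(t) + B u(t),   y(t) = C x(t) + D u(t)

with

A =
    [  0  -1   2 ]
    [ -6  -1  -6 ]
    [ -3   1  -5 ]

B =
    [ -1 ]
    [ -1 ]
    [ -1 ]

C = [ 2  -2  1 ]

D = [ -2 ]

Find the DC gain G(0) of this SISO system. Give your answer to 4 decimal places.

G(0) = C(-A)^{-1}B + D = -C A^{-1} B + D.
det A = -6, so A^{-1} = (1/-6)·adj(A) = [[-11/6, 1/2, -4/3], [2, -1, 2], [3/2, -1/2, 1]]
A^{-1} B = [8/3, -3, -2]^T
C A^{-1} B = 28/3
G(0) = D - C A^{-1} B = -2 - (28/3) = -34/3 ≈ -11.3333

-11.3333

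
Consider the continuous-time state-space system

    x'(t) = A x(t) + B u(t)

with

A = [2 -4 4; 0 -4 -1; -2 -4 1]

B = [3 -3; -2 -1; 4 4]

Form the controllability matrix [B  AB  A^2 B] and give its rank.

3

AB = [[30, 14], [4, 0], [6, 14]]
A^2B = [[68, 84], [-22, -14], [-70, -14]]
Controllability matrix C = [B  AB  A^2B] = [[3, -3, 30, 14, 68, 84], [-2, -1, 4, 0, -22, -14], [4, 4, 6, 14, -70, -14]]
Take the 3×3 submatrix of C formed by columns 1, 2, 3: [[3, -3, 30], [-2, -1, 4], [4, 4, 6]]. Its determinant is 3·((-1)·6 - 4·4) - (-3)·((-2)·6 - 4·4) + 30·((-2)·4 - (-1)·4) = 3·(-22) - (-3)·(-28) + 30·(-4) = -270 ≠ 0.
So rank(C) ≥ 3; since C has 3 rows, rank(C) = 3.
rank(C) = 3 = n, so the pair (A, B) is completely controllable.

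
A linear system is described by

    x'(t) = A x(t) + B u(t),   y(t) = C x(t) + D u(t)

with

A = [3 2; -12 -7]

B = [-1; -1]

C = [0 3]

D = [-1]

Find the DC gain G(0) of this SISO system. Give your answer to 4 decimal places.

G(0) = C(-A)^{-1}B + D = -C A^{-1} B + D.
det A = 3, so A^{-1} = (1/3)·adj(A) = [[-7/3, -2/3], [4, 1]]
A^{-1} B = [3, -5]^T
C A^{-1} B = -15
G(0) = D - C A^{-1} B = -1 - (-15) = 14

14.0000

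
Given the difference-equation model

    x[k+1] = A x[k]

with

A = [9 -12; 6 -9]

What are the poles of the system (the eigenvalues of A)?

-3, 3

det(zI - A) = z^2 - (tr A)z + det A, with tr A = 9 + (-9) = 0 and det A = 9·(-9) - (-12)·6 = -81 - (-72) = -9.
So p(z) = det(zI - A) = z^2 - 9.
Factor z^2 - 9: two numbers with sum 0 and product -9 are 3 and -3, so z^2 - 9 = (z - 3)(z + 3).
Hence p(z) = (z - 3) (z + 3), with roots -3, 3.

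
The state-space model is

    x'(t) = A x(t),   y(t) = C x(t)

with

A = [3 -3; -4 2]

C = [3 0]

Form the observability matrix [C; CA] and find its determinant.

-27

CA = [[9, -9]]
Observability matrix O = [C; CA] = [[3, 0], [9, -9]]
det(O) = 3·(-9) - 0·9 = -27 - 0 = -27
Since det(O) ≠ 0, rank(O) = 2 and the system is completely observable.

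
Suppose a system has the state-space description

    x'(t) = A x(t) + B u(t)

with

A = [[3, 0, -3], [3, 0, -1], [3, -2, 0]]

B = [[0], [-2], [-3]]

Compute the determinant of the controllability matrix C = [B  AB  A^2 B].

AB = [[9], [3], [4]]
A^2B = [[15], [23], [21]]
Controllability matrix C = [B  AB  A^2B] = [[0, 9, 15], [-2, 3, 23], [-3, 4, 21]]
Expanding along the first row, det(C) = 0·(3·21 - 23·4) - 9·((-2)·21 - 23·(-3)) + 15·((-2)·4 - 3·(-3)) = 0·(-29) - 9·27 + 15·1 = -228
Since det(C) ≠ 0, rank(C) = 3 and the system is completely controllable.

-228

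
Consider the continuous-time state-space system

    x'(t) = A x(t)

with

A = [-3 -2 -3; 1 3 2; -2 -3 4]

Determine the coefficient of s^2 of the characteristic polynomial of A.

Expand det(sI - A) for the 3×3 matrix.
p(s) = s^3 - 4s^2 - 7s + 47.
(Check: constant term = det(-A) = (-1)^3 det A = 47; coefficient of s^2 = -tr A = -4.)
The coefficient of s^2 is -4.

-4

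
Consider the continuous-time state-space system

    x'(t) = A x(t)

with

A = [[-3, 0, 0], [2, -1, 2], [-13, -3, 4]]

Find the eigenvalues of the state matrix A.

det(sI - A) = s^3 - (tr A)s^2 + (M11 + M22 + M33)s - det A, where Mii is the 2×2 principal minor of A obtained by deleting row i and column i.
tr A = (-3) + (-1) + 4 = 0; M11 = (-1)·4 - 2·(-3) = -4 - (-6) = 2; M22 = (-3)·4 - 0·(-13) = -12 - 0 = -12; M33 = (-3)·(-1) - 0·2 = 3 - 0 = 3; sum of minors = -7.
det A = (-3)·((-1)·4 - 2·(-3)) - 0·(2·4 - 2·(-13)) + 0·(2·(-3) - (-1)·(-13)) = (-3)·2 - 0·34 + 0·(-19) = -6.
So p(s) = det(sI - A) = s^3 - 7s + 6.
Rational-root test: any integer root divides 6. Testing small divisors, s = 1 works: p(1) = 1 + 0 + (-7) + 6 = 0, so (s - 1) is a factor.
Dividing, p(s) = (s - 1)(s^2 + s - 6).
Factor s^2 + s - 6: two numbers with sum -1 and product -6 are 2 and -3, so s^2 + s - 6 = (s - 2)(s + 3).
Hence p(s) = (s - 2) (s - 1) (s + 3), with roots -3, 1, 2.
At least one eigenvalue has non-negative real part, so the system is not asymptotically stable.

-3, 1, 2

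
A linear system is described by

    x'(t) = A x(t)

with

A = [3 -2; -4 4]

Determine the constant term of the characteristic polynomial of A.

4

For a 2×2 matrix, det(sI - A) = s^2 - (tr A)s + det A.
tr A = 7, det A = 4.
So p(s) = s^2 - 7s + 4.
The constant term is 4.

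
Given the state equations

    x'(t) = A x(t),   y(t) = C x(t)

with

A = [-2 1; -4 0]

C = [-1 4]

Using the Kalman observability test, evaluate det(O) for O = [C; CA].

CA = [[-14, -1]]
Observability matrix O = [C; CA] = [[-1, 4], [-14, -1]]
det(O) = (-1)·(-1) - 4·(-14) = 1 - (-56) = 57
Since det(O) ≠ 0, rank(O) = 2 and the system is completely observable.

57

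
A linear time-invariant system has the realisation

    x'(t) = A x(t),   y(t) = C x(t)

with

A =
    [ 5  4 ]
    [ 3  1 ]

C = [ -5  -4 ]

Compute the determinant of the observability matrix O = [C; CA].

CA = [[-37, -24]]
Observability matrix O = [C; CA] = [[-5, -4], [-37, -24]]
det(O) = (-5)·(-24) - (-4)·(-37) = 120 - 148 = -28
Since det(O) ≠ 0, rank(O) = 2 and the system is completely observable.

-28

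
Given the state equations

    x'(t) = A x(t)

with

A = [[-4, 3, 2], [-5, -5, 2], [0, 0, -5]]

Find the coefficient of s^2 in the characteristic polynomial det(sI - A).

14

Expand det(sI - A) for the 3×3 matrix.
p(s) = s^3 + 14s^2 + 80s + 175.
(Check: constant term = det(-A) = (-1)^3 det A = 175; coefficient of s^2 = -tr A = 14.)
The coefficient of s^2 is 14.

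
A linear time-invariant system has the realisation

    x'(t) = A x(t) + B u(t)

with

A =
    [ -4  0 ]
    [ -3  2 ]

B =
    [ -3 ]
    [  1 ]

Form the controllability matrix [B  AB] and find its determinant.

-45

AB = [[12], [11]]
Controllability matrix C = [B  AB] = [[-3, 12], [1, 11]]
det(C) = (-3)·11 - 12·1 = -33 - 12 = -45
Since det(C) ≠ 0, rank(C) = 2 and the system is completely controllable.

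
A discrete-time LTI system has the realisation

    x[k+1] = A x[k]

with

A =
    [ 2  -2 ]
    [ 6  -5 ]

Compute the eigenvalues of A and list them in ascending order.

-2, -1

det(zI - A) = z^2 - (tr A)z + det A, with tr A = 2 + (-5) = -3 and det A = 2·(-5) - (-2)·6 = -10 - (-12) = 2.
So p(z) = det(zI - A) = z^2 + 3z + 2.
Factor z^2 + 3z + 2: two numbers with sum -3 and product 2 are -1 and -2, so z^2 + 3z + 2 = (z + 1)(z + 2).
Hence p(z) = (z + 1) (z + 2), with roots -2, -1.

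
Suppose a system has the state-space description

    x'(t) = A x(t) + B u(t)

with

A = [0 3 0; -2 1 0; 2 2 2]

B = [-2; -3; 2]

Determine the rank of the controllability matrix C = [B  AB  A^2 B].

AB = [[-9], [1], [-6]]
A^2B = [[3], [19], [-28]]
Controllability matrix C = [B  AB  A^2B] = [[-2, -9, 3], [-3, 1, 19], [2, -6, -28]]
det(C) = (-2)·(1·(-28) - 19·(-6)) - (-9)·((-3)·(-28) - 19·2) + 3·((-3)·(-6) - 1·2) = (-2)·86 - (-9)·46 + 3·16 = 290 ≠ 0, so rank(C) = 3.
rank(C) = 3 = n, so the pair (A, B) is completely controllable.

3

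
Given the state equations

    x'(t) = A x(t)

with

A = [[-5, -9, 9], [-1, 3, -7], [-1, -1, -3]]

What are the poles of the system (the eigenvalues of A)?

-5, -4, 4

det(sI - A) = s^3 - (tr A)s^2 + (M11 + M22 + M33)s - det A, where Mii is the 2×2 principal minor of A obtained by deleting row i and column i.
tr A = (-5) + 3 + (-3) = -5; M11 = 3·(-3) - (-7)·(-1) = -9 - 7 = -16; M22 = (-5)·(-3) - 9·(-1) = 15 - (-9) = 24; M33 = (-5)·3 - (-9)·(-1) = -15 - 9 = -24; sum of minors = -16.
det A = (-5)·(3·(-3) - (-7)·(-1)) - (-9)·((-1)·(-3) - (-7)·(-1)) + 9·((-1)·(-1) - 3·(-1)) = (-5)·(-16) - (-9)·(-4) + 9·4 = 80.
So p(s) = det(sI - A) = s^3 + 5s^2 - 16s - 80.
Rational-root test: any integer root divides -80. Testing small divisors, s = -4 works: p(-4) = -64 + 80 + 64 + (-80) = 0, so (s + 4) is a factor.
Dividing, p(s) = (s + 4)(s^2 + s - 20).
Factor s^2 + s - 20: two numbers with sum -1 and product -20 are 4 and -5, so s^2 + s - 20 = (s - 4)(s + 5).
Hence p(s) = (s - 4) (s + 4) (s + 5), with roots -5, -4, 4.
At least one eigenvalue has non-negative real part, so the system is not asymptotically stable.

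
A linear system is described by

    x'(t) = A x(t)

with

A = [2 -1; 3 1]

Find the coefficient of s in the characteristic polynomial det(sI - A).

-3

For a 2×2 matrix, det(sI - A) = s^2 - (tr A)s + det A.
tr A = 3, det A = 5.
So p(s) = s^2 - 3s + 5.
The coefficient of s is -3.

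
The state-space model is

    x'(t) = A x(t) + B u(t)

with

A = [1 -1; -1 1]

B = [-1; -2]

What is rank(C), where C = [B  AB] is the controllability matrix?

AB = [[1], [-1]]
Controllability matrix C = [B  AB] = [[-1, 1], [-2, -1]]
det(C) = (-1)·(-1) - 1·(-2) = 1 - (-2) = 3 ≠ 0, so rank(C) = 2.
rank(C) = 2 = n, so the pair (A, B) is completely controllable.

2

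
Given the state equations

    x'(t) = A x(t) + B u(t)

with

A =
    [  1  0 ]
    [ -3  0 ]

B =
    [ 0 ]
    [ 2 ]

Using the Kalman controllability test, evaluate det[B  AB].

0

AB = [[0], [0]]
Controllability matrix C = [B  AB] = [[0, 0], [2, 0]]
det(C) = 0·0 - 0·2 = 0 - 0 = 0
Since det(C) = 0, rank(C) < 2 and the system is not completely controllable.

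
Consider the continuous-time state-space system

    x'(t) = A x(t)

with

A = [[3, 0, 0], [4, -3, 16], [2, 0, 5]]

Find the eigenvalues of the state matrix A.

det(sI - A) = s^3 - (tr A)s^2 + (M11 + M22 + M33)s - det A, where Mii is the 2×2 principal minor of A obtained by deleting row i and column i.
tr A = 3 + (-3) + 5 = 5; M11 = (-3)·5 - 16·0 = -15 - 0 = -15; M22 = 3·5 - 0·2 = 15 - 0 = 15; M33 = 3·(-3) - 0·4 = -9 - 0 = -9; sum of minors = -9.
det A = 3·((-3)·5 - 16·0) - 0·(4·5 - 16·2) + 0·(4·0 - (-3)·2) = 3·(-15) - 0·(-12) + 0·6 = -45.
So p(s) = det(sI - A) = s^3 - 5s^2 - 9s + 45.
Rational-root test: any integer root divides 45. Testing small divisors, s = -3 works: p(-3) = -27 + (-45) + 27 + 45 = 0, so (s + 3) is a factor.
Dividing, p(s) = (s + 3)(s^2 - 8s + 15).
Factor s^2 - 8s + 15: two numbers with sum 8 and product 15 are 5 and 3, so s^2 - 8s + 15 = (s - 5)(s - 3).
Hence p(s) = (s - 5) (s - 3) (s + 3), with roots -3, 3, 5.
At least one eigenvalue has non-negative real part, so the system is not asymptotically stable.

-3, 3, 5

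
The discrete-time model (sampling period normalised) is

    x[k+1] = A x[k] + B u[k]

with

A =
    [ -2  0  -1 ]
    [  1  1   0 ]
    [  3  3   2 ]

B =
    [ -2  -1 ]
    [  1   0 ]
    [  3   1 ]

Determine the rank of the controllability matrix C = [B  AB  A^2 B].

3

AB = [[1, 1], [-1, -1], [3, -1]]
A^2B = [[-5, -1], [0, 0], [6, -2]]
Controllability matrix C = [B  AB  A^2B] = [[-2, -1, 1, 1, -5, -1], [1, 0, -1, -1, 0, 0], [3, 1, 3, -1, 6, -2]]
Take the 3×3 submatrix of C formed by columns 1, 2, 3: [[-2, -1, 1], [1, 0, -1], [3, 1, 3]]. Its determinant is (-2)·(0·3 - (-1)·1) - (-1)·(1·3 - (-1)·3) + 1·(1·1 - 0·3) = (-2)·1 - (-1)·6 + 1·1 = 5 ≠ 0.
So rank(C) ≥ 3; since C has 3 rows, rank(C) = 3.
rank(C) = 3 = n, so the pair (A, B) is completely controllable.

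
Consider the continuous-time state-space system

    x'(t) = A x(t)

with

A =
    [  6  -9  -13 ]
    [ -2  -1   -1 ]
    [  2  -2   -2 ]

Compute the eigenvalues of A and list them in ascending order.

-3, 2, 4

det(sI - A) = s^3 - (tr A)s^2 + (M11 + M22 + M33)s - det A, where Mii is the 2×2 principal minor of A obtained by deleting row i and column i.
tr A = 6 + (-1) + (-2) = 3; M11 = (-1)·(-2) - (-1)·(-2) = 2 - 2 = 0; M22 = 6·(-2) - (-13)·2 = -12 - (-26) = 14; M33 = 6·(-1) - (-9)·(-2) = -6 - 18 = -24; sum of minors = -10.
det A = 6·((-1)·(-2) - (-1)·(-2)) - (-9)·((-2)·(-2) - (-1)·2) + (-13)·((-2)·(-2) - (-1)·2) = 6·0 - (-9)·6 + (-13)·6 = -24.
So p(s) = det(sI - A) = s^3 - 3s^2 - 10s + 24.
Rational-root test: any integer root divides 24. Testing small divisors, s = 2 works: p(2) = 8 + (-12) + (-20) + 24 = 0, so (s - 2) is a factor.
Dividing, p(s) = (s - 2)(s^2 - s - 12).
Factor s^2 - s - 12: two numbers with sum 1 and product -12 are 4 and -3, so s^2 - s - 12 = (s - 4)(s + 3).
Hence p(s) = (s - 4) (s - 2) (s + 3), with roots -3, 2, 4.
At least one eigenvalue has non-negative real part, so the system is not asymptotically stable.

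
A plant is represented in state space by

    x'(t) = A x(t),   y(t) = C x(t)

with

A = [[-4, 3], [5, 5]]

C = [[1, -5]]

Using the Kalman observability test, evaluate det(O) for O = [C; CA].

CA = [[-29, -22]]
Observability matrix O = [C; CA] = [[1, -5], [-29, -22]]
det(O) = 1·(-22) - (-5)·(-29) = -22 - 145 = -167
Since det(O) ≠ 0, rank(O) = 2 and the system is completely observable.

-167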